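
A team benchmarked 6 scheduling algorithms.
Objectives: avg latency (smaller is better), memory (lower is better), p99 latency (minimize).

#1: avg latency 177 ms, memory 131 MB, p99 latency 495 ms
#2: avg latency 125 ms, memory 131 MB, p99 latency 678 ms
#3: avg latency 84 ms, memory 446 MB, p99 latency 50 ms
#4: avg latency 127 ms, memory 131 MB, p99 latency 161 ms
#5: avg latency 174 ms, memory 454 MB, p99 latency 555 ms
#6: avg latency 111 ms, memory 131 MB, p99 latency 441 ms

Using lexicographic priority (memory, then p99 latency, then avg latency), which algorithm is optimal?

First minimize memory: best is 131, kept {#1, #2, #4, #6}.
Then minimize p99 latency: best is 161, kept {#4}.

#4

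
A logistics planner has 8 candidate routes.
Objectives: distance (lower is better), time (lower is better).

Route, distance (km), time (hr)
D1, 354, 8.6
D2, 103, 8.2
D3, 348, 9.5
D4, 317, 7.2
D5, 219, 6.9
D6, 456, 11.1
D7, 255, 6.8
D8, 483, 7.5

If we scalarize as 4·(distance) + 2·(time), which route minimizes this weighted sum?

D1: 4·354 + 2·8.6 = 1433.2
D2: 4·103 + 2·8.2 = 428.4
D3: 4·348 + 2·9.5 = 1411.0
D4: 4·317 + 2·7.2 = 1282.4
D5: 4·219 + 2·6.9 = 889.8
D6: 4·456 + 2·11.1 = 1846.2
D7: 4·255 + 2·6.8 = 1033.6
D8: 4·483 + 2·7.5 = 1947.0
Lowest: D2 at 428.4.

D2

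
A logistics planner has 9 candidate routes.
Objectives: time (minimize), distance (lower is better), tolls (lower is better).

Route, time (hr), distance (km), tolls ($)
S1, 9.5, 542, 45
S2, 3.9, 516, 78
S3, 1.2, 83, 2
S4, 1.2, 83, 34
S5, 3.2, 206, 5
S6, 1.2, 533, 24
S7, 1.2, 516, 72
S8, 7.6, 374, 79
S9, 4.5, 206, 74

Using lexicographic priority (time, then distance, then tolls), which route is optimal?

S3

First minimize time: best is 1.2, kept {S3, S4, S6, S7}.
Then minimize distance: best is 83, kept {S3, S4}.
Then minimize tolls: best is 2, kept {S3}.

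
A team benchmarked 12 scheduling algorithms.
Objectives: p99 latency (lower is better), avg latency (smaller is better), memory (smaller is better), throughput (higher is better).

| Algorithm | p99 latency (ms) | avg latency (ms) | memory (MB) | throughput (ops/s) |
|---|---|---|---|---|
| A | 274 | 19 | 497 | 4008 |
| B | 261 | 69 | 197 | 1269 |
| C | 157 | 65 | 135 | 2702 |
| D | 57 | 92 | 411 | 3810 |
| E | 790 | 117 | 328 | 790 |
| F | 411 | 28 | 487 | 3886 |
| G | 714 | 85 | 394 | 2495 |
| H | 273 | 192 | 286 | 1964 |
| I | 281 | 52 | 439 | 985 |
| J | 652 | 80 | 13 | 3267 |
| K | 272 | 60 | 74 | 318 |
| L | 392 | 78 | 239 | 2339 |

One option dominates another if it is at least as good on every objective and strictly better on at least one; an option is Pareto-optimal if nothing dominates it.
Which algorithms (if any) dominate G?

C, J

C: p99 latency 157≤714, avg latency 65≤85, memory 135≤394, throughput 2702≥2495 — dominates G.
J: p99 latency 652≤714, avg latency 80≤85, memory 13≤394, throughput 3267≥2495 — dominates G.
Others (A, B, D, E, F, H, I, K, L) are each worse than G on at least one objective.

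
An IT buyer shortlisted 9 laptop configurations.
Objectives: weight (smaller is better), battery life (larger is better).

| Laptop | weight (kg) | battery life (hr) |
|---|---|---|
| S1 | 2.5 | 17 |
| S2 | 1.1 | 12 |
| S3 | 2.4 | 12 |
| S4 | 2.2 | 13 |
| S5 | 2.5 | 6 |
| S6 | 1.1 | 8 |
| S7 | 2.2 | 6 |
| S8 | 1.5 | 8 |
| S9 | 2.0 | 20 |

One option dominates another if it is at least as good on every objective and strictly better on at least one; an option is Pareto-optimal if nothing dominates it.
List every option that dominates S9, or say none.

none

S1: worse on weight (2.5 vs 2.0).
S2: worse on battery life (12 vs 20).
S3: worse on weight (2.4 vs 2.0).
S4: worse on weight (2.2 vs 2.0).
S5: worse on weight (2.5 vs 2.0).
S6: worse on battery life (8 vs 20).
S7: worse on weight (2.2 vs 2.0).
S8: worse on battery life (8 vs 20).
No option dominates S9.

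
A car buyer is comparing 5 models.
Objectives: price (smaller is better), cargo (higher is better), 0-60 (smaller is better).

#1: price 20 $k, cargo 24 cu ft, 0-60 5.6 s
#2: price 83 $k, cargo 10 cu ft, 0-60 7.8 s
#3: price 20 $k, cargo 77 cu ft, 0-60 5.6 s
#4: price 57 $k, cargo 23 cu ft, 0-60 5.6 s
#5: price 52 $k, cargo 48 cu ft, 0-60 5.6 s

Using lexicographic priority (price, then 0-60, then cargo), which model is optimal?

#3

First minimize price: best is 20, kept {#1, #3}.
Then minimize 0-60: best is 5.6, kept {#1, #3}.
Then maximize cargo: best is 77, kept {#3}.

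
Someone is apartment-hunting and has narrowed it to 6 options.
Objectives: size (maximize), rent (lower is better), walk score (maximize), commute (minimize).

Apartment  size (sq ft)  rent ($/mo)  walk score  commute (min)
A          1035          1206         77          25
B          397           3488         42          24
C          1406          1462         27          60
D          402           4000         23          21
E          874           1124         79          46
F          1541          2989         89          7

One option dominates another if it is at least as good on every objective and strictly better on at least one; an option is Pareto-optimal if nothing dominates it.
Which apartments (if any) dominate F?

none

A: worse on size (1035 vs 1541).
B: worse on size (397 vs 1541).
C: worse on size (1406 vs 1541).
D: worse on size (402 vs 1541).
E: worse on size (874 vs 1541).
No option dominates F.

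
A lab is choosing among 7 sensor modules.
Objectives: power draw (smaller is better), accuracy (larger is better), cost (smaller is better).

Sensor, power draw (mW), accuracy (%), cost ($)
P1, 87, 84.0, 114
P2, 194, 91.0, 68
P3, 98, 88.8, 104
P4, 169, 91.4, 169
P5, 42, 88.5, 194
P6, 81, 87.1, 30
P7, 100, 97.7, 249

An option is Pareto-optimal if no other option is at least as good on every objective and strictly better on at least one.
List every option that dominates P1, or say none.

P6: power draw 81≤87, accuracy 87.1≥84.0, cost 30≤114 — dominates P1.
Others (P2, P3, P4, P5, P7) are each worse than P1 on at least one objective.

P6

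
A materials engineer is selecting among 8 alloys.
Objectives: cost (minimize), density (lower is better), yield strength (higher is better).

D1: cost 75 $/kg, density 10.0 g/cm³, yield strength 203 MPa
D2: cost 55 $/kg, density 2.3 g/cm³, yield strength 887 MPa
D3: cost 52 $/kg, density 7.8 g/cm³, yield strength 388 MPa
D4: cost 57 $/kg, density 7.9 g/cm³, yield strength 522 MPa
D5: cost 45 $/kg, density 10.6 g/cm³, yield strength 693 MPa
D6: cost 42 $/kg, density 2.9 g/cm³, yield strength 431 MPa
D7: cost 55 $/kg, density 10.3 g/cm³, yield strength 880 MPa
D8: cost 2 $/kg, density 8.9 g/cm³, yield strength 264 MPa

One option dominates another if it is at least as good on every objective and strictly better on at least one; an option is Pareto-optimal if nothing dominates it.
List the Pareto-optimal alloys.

D2, D5, D6, D8

D1: dominated by D2 (cost 55≤75, density 2.3≤10.0, yield strength 887≥203).
D2: not dominated (best density).
D3: dominated by D6 (cost 42≤52, density 2.9≤7.8, yield strength 431≥388).
D4: dominated by D2 (cost 55≤57, density 2.3≤7.9, yield strength 887≥522).
D5: not dominated.
D6: not dominated.
D7: dominated by D2 (cost 55≤55, density 2.3≤10.3, yield strength 887≥880).
D8: not dominated (best cost).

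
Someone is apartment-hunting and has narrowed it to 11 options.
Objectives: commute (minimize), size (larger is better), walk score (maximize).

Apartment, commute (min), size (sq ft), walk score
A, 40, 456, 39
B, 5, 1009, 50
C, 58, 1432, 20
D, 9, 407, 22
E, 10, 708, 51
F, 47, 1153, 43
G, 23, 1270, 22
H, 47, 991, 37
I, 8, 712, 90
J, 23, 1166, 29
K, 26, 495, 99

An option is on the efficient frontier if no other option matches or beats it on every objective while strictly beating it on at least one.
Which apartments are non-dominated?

B, C, F, G, I, J, K

A: dominated by B (commute 5≤40, size 1009≥456, walk score 50≥39).
B: not dominated (best commute).
C: not dominated (best size).
D: dominated by B (commute 5≤9, size 1009≥407, walk score 50≥22).
E: dominated by I (commute 8≤10, size 712≥708, walk score 90≥51).
F: not dominated.
G: not dominated.
H: dominated by B (commute 5≤47, size 1009≥991, walk score 50≥37).
I: not dominated.
J: not dominated.
K: not dominated (best walk score).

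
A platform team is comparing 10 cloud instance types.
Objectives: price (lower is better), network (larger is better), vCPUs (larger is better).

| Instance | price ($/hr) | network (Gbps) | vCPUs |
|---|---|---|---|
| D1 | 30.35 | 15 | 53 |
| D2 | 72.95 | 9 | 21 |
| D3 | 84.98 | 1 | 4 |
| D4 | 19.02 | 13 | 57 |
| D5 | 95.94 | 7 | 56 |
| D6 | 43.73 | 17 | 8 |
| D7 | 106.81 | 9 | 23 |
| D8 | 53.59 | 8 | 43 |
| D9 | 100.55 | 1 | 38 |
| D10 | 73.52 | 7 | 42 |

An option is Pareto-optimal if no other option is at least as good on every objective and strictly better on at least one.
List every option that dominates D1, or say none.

none

D2: worse on price (72.95 vs 30.35).
D3: worse on price (84.98 vs 30.35).
D4: worse on network (13 vs 15).
D5: worse on price (95.94 vs 30.35).
D6: worse on price (43.73 vs 30.35).
D7: worse on price (106.81 vs 30.35).
D8: worse on price (53.59 vs 30.35).
D9: worse on price (100.55 vs 30.35).
D10: worse on price (73.52 vs 30.35).
No option dominates D1.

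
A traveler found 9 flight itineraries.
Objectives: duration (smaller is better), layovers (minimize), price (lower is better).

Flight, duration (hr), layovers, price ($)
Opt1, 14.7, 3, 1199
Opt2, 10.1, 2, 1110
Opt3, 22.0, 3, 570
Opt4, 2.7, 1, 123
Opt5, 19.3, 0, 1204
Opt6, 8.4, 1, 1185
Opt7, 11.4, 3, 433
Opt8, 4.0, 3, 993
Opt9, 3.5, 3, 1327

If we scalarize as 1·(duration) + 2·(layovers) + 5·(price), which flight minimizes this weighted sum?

Opt1: 1·14.7 + 2·3 + 5·1199 = 6015.7
Opt2: 1·10.1 + 2·2 + 5·1110 = 5564.1
Opt3: 1·22.0 + 2·3 + 5·570 = 2878.0
Opt4: 1·2.7 + 2·1 + 5·123 = 619.7
Opt5: 1·19.3 + 2·0 + 5·1204 = 6039.3
Opt6: 1·8.4 + 2·1 + 5·1185 = 5935.4
Opt7: 1·11.4 + 2·3 + 5·433 = 2182.4
Opt8: 1·4.0 + 2·3 + 5·993 = 4975.0
Opt9: 1·3.5 + 2·3 + 5·1327 = 6644.5
Lowest: Opt4 at 619.7.

Opt4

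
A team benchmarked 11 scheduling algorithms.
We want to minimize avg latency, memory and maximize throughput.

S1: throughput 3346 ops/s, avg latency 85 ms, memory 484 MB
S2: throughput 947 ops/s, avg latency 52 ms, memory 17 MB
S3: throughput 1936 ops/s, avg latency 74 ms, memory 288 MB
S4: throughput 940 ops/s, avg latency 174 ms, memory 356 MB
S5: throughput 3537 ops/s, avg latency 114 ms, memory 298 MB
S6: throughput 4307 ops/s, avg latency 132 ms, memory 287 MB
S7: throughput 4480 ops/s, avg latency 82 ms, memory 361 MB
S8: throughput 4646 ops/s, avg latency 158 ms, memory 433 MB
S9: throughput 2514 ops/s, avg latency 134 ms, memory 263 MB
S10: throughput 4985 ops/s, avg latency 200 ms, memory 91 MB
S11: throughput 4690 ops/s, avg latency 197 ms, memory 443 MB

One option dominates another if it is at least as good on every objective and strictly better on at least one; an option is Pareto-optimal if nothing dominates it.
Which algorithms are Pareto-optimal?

S2, S3, S5, S6, S7, S8, S9, S10, S11

S1: dominated by S7 (throughput 4480≥3346, avg latency 82≤85, memory 361≤484).
S2: not dominated (best avg latency).
S3: not dominated.
S4: dominated by S2 (throughput 947≥940, avg latency 52≤174, memory 17≤356).
S5: not dominated.
S6: not dominated.
S7: not dominated.
S8: not dominated.
S9: not dominated.
S10: not dominated (best throughput).
S11: not dominated.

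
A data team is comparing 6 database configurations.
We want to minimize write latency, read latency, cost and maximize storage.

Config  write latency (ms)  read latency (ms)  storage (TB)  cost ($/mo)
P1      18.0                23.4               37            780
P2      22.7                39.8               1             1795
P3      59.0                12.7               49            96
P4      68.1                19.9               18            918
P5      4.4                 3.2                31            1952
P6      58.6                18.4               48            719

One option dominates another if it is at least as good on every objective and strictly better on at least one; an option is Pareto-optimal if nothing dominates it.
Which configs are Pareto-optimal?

P1, P3, P5, P6

P1: not dominated.
P2: dominated by P1 (write latency 18.0≤22.7, read latency 23.4≤39.8, storage 37≥1, cost 780≤1795).
P3: not dominated (best storage).
P4: dominated by P3 (write latency 59.0≤68.1, read latency 12.7≤19.9, storage 49≥18, cost 96≤918).
P5: not dominated (best write latency).
P6: not dominated.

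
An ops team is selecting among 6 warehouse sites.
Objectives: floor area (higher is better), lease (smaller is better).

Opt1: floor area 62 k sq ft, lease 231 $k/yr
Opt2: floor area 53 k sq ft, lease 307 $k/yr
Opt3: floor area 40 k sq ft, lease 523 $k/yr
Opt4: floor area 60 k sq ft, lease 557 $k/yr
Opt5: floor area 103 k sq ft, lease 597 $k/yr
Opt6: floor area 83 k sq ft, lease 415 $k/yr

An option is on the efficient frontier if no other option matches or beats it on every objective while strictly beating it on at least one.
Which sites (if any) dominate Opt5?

Opt1: worse on floor area (62 vs 103).
Opt2: worse on floor area (53 vs 103).
Opt3: worse on floor area (40 vs 103).
Opt4: worse on floor area (60 vs 103).
Opt6: worse on floor area (83 vs 103).
No option dominates Opt5.

none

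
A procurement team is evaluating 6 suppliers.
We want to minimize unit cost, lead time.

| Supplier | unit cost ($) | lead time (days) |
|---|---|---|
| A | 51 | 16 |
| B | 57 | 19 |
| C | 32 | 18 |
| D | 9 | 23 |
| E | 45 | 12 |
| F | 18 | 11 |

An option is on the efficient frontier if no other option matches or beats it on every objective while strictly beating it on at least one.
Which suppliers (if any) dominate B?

A: unit cost 51≤57, lead time 16≤19 — dominates B.
C: unit cost 32≤57, lead time 18≤19 — dominates B.
E: unit cost 45≤57, lead time 12≤19 — dominates B.
F: unit cost 18≤57, lead time 11≤19 — dominates B.
Others (D) are each worse than B on at least one objective.

A, C, E, F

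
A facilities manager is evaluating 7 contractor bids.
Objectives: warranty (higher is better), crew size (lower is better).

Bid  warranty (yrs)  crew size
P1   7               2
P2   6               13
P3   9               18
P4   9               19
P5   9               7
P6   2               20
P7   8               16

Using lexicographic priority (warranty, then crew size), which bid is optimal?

P5

First maximize warranty: best is 9, kept {P3, P4, P5}.
Then minimize crew size: best is 7, kept {P5}.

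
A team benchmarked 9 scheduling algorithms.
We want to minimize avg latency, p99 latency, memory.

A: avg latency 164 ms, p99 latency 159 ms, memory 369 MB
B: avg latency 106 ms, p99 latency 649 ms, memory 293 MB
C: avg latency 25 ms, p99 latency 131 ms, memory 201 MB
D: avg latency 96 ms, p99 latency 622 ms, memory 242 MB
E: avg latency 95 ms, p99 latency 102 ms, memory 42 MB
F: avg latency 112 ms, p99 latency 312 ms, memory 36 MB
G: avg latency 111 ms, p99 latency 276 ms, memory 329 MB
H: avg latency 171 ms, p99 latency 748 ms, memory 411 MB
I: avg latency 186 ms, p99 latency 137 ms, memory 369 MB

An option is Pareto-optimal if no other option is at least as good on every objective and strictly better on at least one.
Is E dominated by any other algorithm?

No

A: worse on avg latency (164 vs 95).
B: worse on avg latency (106 vs 95).
C: worse on p99 latency (131 vs 102).
D: worse on avg latency (96 vs 95).
F: worse on avg latency (112 vs 95).
G: worse on avg latency (111 vs 95).
H: worse on avg latency (171 vs 95).
I: worse on avg latency (186 vs 95).
No option is at least as good as E on every objective and strictly better on one.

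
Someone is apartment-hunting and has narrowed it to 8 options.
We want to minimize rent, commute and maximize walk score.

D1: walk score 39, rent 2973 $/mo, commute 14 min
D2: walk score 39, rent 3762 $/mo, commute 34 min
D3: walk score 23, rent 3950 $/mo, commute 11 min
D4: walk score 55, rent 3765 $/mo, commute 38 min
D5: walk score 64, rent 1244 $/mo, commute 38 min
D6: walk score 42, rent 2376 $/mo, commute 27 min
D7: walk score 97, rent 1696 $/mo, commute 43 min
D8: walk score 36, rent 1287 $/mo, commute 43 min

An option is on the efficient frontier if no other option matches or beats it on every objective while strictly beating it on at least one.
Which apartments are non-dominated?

D1: not dominated.
D2: dominated by D1 (walk score 39≥39, rent 2973≤3762, commute 14≤34).
D3: not dominated (best commute).
D4: dominated by D5 (walk score 64≥55, rent 1244≤3765, commute 38≤38).
D5: not dominated (best rent).
D6: not dominated.
D7: not dominated (best walk score).
D8: dominated by D5 (walk score 64≥36, rent 1244≤1287, commute 38≤43).

D1, D3, D5, D6, D7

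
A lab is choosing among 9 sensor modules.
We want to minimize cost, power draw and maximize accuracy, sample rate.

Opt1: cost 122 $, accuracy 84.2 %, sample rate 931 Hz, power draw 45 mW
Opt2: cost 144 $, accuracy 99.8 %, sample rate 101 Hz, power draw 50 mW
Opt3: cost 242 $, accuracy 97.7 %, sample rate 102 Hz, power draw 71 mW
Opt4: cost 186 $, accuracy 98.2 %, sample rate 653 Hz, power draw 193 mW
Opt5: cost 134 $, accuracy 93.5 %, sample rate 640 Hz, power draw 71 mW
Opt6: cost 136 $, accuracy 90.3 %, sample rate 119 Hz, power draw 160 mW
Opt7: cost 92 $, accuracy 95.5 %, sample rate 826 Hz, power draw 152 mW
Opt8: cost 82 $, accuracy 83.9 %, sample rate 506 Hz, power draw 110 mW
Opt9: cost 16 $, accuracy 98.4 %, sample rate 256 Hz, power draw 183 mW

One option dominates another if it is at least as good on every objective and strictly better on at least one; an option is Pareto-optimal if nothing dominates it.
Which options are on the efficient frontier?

Opt1: not dominated (best sample rate).
Opt2: not dominated (best accuracy).
Opt3: not dominated.
Opt4: not dominated.
Opt5: not dominated.
Opt6: dominated by Opt5 (cost 134≤136, accuracy 93.5≥90.3, sample rate 640≥119, power draw 71≤160).
Opt7: not dominated.
Opt8: not dominated.
Opt9: not dominated (best cost).

Opt1, Opt2, Opt3, Opt4, Opt5, Opt7, Opt8, Opt9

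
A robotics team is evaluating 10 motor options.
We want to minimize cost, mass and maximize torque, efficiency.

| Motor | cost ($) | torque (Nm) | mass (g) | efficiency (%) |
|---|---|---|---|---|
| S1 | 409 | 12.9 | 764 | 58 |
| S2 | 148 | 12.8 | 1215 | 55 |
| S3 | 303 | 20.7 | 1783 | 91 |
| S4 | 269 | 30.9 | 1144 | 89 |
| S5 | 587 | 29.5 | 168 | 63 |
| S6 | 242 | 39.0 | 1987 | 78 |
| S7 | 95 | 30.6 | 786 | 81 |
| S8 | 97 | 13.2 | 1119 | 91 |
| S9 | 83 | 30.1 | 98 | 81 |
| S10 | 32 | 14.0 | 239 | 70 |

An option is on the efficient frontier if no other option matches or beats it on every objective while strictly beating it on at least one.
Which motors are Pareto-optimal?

S1: dominated by S9 (cost 83≤409, torque 30.1≥12.9, mass 98≤764, efficiency 81≥58).
S2: dominated by S7 (cost 95≤148, torque 30.6≥12.8, mass 786≤1215, efficiency 81≥55).
S3: not dominated.
S4: not dominated.
S5: dominated by S9 (cost 83≤587, torque 30.1≥29.5, mass 98≤168, efficiency 81≥63).
S6: not dominated (best torque).
S7: not dominated.
S8: not dominated.
S9: not dominated (best mass).
S10: not dominated (best cost).

S3, S4, S6, S7, S8, S9, S10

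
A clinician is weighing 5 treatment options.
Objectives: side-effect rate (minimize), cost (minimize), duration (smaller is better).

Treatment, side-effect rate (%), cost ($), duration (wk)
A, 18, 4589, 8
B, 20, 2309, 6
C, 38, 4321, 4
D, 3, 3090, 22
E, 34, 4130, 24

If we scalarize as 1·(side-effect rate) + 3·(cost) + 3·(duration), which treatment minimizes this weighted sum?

A: 1·18 + 3·4589 + 3·8 = 13809
B: 1·20 + 3·2309 + 3·6 = 6965
C: 1·38 + 3·4321 + 3·4 = 13013
D: 1·3 + 3·3090 + 3·22 = 9339
E: 1·34 + 3·4130 + 3·24 = 12496
Lowest: B at 6965.

B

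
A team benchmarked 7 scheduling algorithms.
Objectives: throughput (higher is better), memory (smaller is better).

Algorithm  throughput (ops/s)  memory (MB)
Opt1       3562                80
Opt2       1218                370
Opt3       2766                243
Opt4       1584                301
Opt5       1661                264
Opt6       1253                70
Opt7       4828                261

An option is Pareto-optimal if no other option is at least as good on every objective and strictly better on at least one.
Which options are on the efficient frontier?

Opt1, Opt6, Opt7

Opt1: not dominated.
Opt2: dominated by Opt1 (throughput 3562≥1218, memory 80≤370).
Opt3: dominated by Opt1 (throughput 3562≥2766, memory 80≤243).
Opt4: dominated by Opt1 (throughput 3562≥1584, memory 80≤301).
Opt5: dominated by Opt1 (throughput 3562≥1661, memory 80≤264).
Opt6: not dominated (best memory).
Opt7: not dominated (best throughput).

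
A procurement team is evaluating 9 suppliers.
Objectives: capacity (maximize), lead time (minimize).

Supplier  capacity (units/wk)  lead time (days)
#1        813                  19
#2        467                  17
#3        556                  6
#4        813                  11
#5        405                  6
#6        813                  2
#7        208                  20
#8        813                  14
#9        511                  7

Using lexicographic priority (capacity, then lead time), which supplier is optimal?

First maximize capacity: best is 813, kept {#1, #4, #6, #8}.
Then minimize lead time: best is 2, kept {#6}.

#6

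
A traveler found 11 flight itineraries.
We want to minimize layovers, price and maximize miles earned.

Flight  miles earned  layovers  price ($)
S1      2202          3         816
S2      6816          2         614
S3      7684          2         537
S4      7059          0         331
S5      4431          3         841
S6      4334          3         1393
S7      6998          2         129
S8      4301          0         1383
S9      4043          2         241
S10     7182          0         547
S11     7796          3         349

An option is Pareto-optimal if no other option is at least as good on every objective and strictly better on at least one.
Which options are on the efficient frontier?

S3, S4, S7, S10, S11

S1: dominated by S2 (miles earned 6816≥2202, layovers 2≤3, price 614≤816).
S2: dominated by S3 (miles earned 7684≥6816, layovers 2≤2, price 537≤614).
S3: not dominated.
S4: not dominated.
S5: dominated by S2 (miles earned 6816≥4431, layovers 2≤3, price 614≤841).
S6: dominated by S2 (miles earned 6816≥4334, layovers 2≤3, price 614≤1393).
S7: not dominated (best price).
S8: dominated by S4 (miles earned 7059≥4301, layovers 0≤0, price 331≤1383).
S9: dominated by S7 (miles earned 6998≥4043, layovers 2≤2, price 129≤241).
S10: not dominated.
S11: not dominated (best miles earned).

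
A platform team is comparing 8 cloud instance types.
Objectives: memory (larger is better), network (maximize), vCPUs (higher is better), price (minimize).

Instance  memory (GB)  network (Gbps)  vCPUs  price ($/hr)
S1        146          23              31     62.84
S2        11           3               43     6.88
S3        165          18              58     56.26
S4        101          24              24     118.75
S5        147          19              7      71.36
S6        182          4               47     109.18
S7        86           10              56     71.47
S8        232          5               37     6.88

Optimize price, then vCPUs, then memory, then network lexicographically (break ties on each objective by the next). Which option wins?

S2

First minimize price: best is 6.88, kept {S2, S8}.
Then maximize vCPUs: best is 43, kept {S2}.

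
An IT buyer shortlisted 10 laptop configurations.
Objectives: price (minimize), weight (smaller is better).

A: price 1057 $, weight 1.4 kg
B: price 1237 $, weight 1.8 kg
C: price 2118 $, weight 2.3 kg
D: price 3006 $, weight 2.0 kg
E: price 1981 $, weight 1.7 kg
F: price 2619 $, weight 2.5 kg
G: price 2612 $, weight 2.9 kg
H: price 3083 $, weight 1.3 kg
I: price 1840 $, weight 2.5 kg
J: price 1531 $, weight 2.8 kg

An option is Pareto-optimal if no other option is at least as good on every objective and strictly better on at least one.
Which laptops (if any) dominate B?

A: price 1057≤1237, weight 1.4≤1.8 — dominates B.
Others (C, D, E, F, G, H, I, J) are each worse than B on at least one objective.

A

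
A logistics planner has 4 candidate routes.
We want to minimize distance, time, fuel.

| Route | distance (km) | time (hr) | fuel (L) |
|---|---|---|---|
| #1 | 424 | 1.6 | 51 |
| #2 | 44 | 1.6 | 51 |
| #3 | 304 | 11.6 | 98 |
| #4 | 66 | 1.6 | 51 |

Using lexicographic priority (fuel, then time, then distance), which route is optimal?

#2

First minimize fuel: best is 51, kept {#1, #2, #4}.
Then minimize time: best is 1.6, kept {#1, #2, #4}.
Then minimize distance: best is 44, kept {#2}.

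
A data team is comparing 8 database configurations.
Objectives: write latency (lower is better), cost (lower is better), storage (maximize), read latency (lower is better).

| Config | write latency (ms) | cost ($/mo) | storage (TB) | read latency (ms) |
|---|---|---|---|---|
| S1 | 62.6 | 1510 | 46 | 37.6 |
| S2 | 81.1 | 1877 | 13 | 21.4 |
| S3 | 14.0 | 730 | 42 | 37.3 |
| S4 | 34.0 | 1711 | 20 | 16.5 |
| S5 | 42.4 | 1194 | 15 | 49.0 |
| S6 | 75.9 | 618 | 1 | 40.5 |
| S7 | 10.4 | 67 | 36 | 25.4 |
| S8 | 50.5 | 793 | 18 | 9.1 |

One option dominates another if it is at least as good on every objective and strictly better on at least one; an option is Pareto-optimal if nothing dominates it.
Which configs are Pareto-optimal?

S1, S3, S4, S7, S8

S1: not dominated (best storage).
S2: dominated by S4 (write latency 34.0≤81.1, cost 1711≤1877, storage 20≥13, read latency 16.5≤21.4).
S3: not dominated.
S4: not dominated.
S5: dominated by S3 (write latency 14.0≤42.4, cost 730≤1194, storage 42≥15, read latency 37.3≤49.0).
S6: dominated by S7 (write latency 10.4≤75.9, cost 67≤618, storage 36≥1, read latency 25.4≤40.5).
S7: not dominated (best write latency).
S8: not dominated (best read latency).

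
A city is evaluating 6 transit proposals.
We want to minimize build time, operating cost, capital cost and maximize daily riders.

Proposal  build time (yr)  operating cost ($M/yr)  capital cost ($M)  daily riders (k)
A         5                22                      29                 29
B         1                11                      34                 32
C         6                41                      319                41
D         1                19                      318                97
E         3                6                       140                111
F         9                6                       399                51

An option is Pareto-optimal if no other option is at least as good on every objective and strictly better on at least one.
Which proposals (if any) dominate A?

B: worse on capital cost (34 vs 29).
C: worse on build time (6 vs 5).
D: worse on capital cost (318 vs 29).
E: worse on capital cost (140 vs 29).
F: worse on build time (9 vs 5).
No option dominates A.

none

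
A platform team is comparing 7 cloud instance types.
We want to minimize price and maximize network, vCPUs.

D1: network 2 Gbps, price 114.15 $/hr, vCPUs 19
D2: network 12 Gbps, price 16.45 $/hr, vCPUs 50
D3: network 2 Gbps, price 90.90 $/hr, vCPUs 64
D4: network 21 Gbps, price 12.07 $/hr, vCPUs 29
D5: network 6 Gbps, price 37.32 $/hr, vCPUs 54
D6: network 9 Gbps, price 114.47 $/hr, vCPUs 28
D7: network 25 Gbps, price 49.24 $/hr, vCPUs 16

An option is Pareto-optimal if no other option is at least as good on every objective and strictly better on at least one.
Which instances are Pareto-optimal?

D1: dominated by D2 (network 12≥2, price 16.45≤114.15, vCPUs 50≥19).
D2: not dominated.
D3: not dominated (best vCPUs).
D4: not dominated (best price).
D5: not dominated.
D6: dominated by D2 (network 12≥9, price 16.45≤114.47, vCPUs 50≥28).
D7: not dominated (best network).

D2, D3, D4, D5, D7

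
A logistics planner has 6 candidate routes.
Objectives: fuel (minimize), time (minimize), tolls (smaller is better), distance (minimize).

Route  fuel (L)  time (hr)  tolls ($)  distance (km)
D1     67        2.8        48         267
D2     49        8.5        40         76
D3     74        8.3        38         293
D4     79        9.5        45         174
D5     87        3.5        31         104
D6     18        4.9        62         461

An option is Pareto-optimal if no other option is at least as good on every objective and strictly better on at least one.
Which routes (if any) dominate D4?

D2: fuel 49≤79, time 8.5≤9.5, tolls 40≤45, distance 76≤174 — dominates D4.
Others (D1, D3, D5, D6) are each worse than D4 on at least one objective.

D2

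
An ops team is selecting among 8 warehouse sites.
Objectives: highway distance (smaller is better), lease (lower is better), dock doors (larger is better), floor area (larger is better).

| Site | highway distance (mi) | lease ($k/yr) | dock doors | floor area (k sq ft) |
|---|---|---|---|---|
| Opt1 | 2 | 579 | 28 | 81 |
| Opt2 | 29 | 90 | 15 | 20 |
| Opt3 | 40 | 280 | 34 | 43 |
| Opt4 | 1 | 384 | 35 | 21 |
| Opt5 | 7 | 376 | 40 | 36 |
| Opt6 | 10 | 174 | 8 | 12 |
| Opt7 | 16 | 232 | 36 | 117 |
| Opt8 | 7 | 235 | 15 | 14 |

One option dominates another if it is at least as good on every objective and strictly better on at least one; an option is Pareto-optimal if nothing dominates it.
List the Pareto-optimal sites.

Opt1: not dominated.
Opt2: not dominated (best lease).
Opt3: dominated by Opt7 (highway distance 16≤40, lease 232≤280, dock doors 36≥34, floor area 117≥43).
Opt4: not dominated (best highway distance).
Opt5: not dominated (best dock doors).
Opt6: not dominated.
Opt7: not dominated (best floor area).
Opt8: not dominated.

Opt1, Opt2, Opt4, Opt5, Opt6, Opt7, Opt8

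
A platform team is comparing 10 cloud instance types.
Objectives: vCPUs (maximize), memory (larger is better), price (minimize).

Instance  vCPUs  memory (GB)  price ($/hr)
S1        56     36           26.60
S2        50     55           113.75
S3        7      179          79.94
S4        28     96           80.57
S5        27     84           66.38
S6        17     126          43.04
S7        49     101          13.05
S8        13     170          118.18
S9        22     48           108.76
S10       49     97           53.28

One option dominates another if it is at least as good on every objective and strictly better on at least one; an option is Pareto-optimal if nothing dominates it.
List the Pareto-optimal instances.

S1: not dominated (best vCPUs).
S2: not dominated.
S3: not dominated (best memory).
S4: dominated by S7 (vCPUs 49≥28, memory 101≥96, price 13.05≤80.57).
S5: dominated by S7 (vCPUs 49≥27, memory 101≥84, price 13.05≤66.38).
S6: not dominated.
S7: not dominated (best price).
S8: not dominated.
S9: dominated by S4 (vCPUs 28≥22, memory 96≥48, price 80.57≤108.76).
S10: dominated by S7 (vCPUs 49≥49, memory 101≥97, price 13.05≤53.28).

S1, S2, S3, S6, S7, S8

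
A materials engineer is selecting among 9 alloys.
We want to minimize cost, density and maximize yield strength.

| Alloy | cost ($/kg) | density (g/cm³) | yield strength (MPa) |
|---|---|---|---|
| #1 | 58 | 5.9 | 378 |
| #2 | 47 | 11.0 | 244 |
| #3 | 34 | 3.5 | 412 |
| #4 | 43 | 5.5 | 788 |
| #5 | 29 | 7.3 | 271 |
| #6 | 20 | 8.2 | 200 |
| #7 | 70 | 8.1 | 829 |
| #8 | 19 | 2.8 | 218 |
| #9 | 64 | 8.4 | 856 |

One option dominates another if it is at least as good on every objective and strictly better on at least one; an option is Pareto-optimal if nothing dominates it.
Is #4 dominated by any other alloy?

#1: worse on cost (58 vs 43).
#2: worse on cost (47 vs 43).
#3: worse on yield strength (412 vs 788).
#5: worse on density (7.3 vs 5.5).
#6: worse on density (8.2 vs 5.5).
#7: worse on cost (70 vs 43).
#8: worse on yield strength (218 vs 788).
#9: worse on cost (64 vs 43).
No option is at least as good as #4 on every objective and strictly better on one.

No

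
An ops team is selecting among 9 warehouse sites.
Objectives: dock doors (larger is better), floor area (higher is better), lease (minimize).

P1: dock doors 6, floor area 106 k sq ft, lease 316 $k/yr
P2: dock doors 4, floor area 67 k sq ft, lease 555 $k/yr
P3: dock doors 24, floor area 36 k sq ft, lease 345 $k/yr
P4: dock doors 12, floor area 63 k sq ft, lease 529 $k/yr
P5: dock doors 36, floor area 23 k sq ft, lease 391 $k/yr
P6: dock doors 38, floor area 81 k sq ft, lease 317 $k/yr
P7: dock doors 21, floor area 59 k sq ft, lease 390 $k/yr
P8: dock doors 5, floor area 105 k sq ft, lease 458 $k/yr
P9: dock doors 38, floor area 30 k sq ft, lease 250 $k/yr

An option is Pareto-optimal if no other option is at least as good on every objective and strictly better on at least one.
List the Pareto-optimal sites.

P1, P6, P9

P1: not dominated (best floor area).
P2: dominated by P1 (dock doors 6≥4, floor area 106≥67, lease 316≤555).
P3: dominated by P6 (dock doors 38≥24, floor area 81≥36, lease 317≤345).
P4: dominated by P6 (dock doors 38≥12, floor area 81≥63, lease 317≤529).
P5: dominated by P6 (dock doors 38≥36, floor area 81≥23, lease 317≤391).
P6: not dominated.
P7: dominated by P6 (dock doors 38≥21, floor area 81≥59, lease 317≤390).
P8: dominated by P1 (dock doors 6≥5, floor area 106≥105, lease 316≤458).
P9: not dominated (best lease).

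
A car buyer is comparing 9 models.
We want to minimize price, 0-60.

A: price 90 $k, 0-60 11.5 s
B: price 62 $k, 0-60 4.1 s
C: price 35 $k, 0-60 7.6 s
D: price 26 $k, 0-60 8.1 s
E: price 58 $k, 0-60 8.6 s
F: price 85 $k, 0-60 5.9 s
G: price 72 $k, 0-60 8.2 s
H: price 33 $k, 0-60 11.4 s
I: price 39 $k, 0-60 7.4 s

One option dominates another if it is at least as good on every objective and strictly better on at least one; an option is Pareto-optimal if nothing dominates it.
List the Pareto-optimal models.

A: dominated by B (price 62≤90, 0-60 4.1≤11.5).
B: not dominated (best 0-60).
C: not dominated.
D: not dominated (best price).
E: dominated by C (price 35≤58, 0-60 7.6≤8.6).
F: dominated by B (price 62≤85, 0-60 4.1≤5.9).
G: dominated by B (price 62≤72, 0-60 4.1≤8.2).
H: dominated by D (price 26≤33, 0-60 8.1≤11.4).
I: not dominated.

B, C, D, I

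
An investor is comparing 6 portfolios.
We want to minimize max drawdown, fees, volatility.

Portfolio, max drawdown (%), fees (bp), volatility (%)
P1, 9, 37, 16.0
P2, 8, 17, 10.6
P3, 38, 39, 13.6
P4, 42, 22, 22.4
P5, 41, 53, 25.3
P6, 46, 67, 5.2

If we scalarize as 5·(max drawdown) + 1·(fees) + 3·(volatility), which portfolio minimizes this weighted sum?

P2

P1: 5·9 + 1·37 + 3·16.0 = 130.0
P2: 5·8 + 1·17 + 3·10.6 = 88.8
P3: 5·38 + 1·39 + 3·13.6 = 269.8
P4: 5·42 + 1·22 + 3·22.4 = 299.2
P5: 5·41 + 1·53 + 3·25.3 = 333.9
P6: 5·46 + 1·67 + 3·5.2 = 312.6
Lowest: P2 at 88.8.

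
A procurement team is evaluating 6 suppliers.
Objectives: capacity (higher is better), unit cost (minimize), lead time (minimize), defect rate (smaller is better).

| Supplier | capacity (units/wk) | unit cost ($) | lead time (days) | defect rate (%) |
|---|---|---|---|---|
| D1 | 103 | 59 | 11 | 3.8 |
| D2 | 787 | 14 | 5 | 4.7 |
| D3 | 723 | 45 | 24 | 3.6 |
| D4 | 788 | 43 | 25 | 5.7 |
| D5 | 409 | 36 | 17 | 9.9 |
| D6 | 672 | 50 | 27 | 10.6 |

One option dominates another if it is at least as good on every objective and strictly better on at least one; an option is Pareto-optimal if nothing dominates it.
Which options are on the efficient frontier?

D1, D2, D3, D4

D1: not dominated.
D2: not dominated (best unit cost).
D3: not dominated (best defect rate).
D4: not dominated (best capacity).
D5: dominated by D2 (capacity 787≥409, unit cost 14≤36, lead time 5≤17, defect rate 4.7≤9.9).
D6: dominated by D2 (capacity 787≥672, unit cost 14≤50, lead time 5≤27, defect rate 4.7≤10.6).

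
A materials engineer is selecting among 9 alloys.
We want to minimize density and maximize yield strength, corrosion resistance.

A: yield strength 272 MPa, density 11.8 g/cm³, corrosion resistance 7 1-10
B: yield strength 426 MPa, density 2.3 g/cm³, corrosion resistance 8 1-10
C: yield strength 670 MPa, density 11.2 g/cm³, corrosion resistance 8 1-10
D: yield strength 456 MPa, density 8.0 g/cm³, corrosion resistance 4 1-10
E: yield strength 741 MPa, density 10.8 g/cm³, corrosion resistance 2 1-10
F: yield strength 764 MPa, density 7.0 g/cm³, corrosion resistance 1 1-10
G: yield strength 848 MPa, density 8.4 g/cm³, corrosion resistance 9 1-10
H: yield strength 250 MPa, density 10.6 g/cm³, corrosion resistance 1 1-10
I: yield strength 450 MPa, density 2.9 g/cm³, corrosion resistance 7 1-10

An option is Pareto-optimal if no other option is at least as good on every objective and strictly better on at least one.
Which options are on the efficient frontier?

A: dominated by B (yield strength 426≥272, density 2.3≤11.8, corrosion resistance 8≥7).
B: not dominated (best density).
C: dominated by G (yield strength 848≥670, density 8.4≤11.2, corrosion resistance 9≥8).
D: not dominated.
E: dominated by G (yield strength 848≥741, density 8.4≤10.8, corrosion resistance 9≥2).
F: not dominated.
G: not dominated (best yield strength).
H: dominated by B (yield strength 426≥250, density 2.3≤10.6, corrosion resistance 8≥1).
I: not dominated.

B, D, F, G, I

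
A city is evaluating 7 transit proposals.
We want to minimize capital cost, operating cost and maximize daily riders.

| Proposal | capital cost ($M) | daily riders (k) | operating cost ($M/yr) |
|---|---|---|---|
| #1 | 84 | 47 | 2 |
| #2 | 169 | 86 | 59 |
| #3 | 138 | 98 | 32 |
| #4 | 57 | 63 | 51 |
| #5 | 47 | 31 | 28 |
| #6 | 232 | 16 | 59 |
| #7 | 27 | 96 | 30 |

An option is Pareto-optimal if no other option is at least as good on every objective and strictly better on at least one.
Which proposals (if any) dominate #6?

#1: capital cost 84≤232, daily riders 47≥16, operating cost 2≤59 — dominates #6.
#2: capital cost 169≤232, daily riders 86≥16, operating cost 59≤59 — dominates #6.
#3: capital cost 138≤232, daily riders 98≥16, operating cost 32≤59 — dominates #6.
#4: capital cost 57≤232, daily riders 63≥16, operating cost 51≤59 — dominates #6.
#5: capital cost 47≤232, daily riders 31≥16, operating cost 28≤59 — dominates #6.
#7: capital cost 27≤232, daily riders 96≥16, operating cost 30≤59 — dominates #6.

#1, #2, #3, #4, #5, #7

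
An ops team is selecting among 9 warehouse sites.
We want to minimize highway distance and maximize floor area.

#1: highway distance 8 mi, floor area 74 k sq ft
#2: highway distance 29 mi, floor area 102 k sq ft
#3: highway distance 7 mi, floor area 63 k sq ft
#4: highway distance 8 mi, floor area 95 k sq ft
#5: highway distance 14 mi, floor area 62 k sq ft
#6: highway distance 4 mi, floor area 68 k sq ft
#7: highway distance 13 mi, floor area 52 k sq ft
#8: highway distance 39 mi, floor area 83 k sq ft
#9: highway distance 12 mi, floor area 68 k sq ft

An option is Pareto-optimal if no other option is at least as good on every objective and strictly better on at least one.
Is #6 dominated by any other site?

#1: worse on highway distance (8 vs 4).
#2: worse on highway distance (29 vs 4).
#3: worse on highway distance (7 vs 4).
#4: worse on highway distance (8 vs 4).
#5: worse on highway distance (14 vs 4).
#7: worse on highway distance (13 vs 4).
#8: worse on highway distance (39 vs 4).
#9: worse on highway distance (12 vs 4).
No option is at least as good as #6 on every objective and strictly better on one.

No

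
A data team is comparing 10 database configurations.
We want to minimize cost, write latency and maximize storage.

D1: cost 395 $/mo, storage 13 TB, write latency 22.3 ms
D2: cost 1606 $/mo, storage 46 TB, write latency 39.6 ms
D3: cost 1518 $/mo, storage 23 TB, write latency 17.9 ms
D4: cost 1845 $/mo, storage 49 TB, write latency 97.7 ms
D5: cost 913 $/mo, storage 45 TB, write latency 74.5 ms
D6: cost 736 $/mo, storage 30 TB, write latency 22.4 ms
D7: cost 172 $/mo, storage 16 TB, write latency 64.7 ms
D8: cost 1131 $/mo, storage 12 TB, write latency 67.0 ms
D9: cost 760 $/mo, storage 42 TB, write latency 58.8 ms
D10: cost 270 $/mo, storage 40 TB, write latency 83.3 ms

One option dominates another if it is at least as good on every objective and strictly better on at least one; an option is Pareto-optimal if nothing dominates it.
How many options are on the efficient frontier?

9

D1: not dominated.
D2: not dominated.
D3: not dominated (best write latency).
D4: not dominated (best storage).
D5: not dominated.
D6: not dominated.
D7: not dominated (best cost).
D8: dominated by D1 (cost 395≤1131, storage 13≥12, write latency 22.3≤67.0).
D9: not dominated.
D10: not dominated.
Pareto-optimal: D1, D2, D3, D4, D5, D6, D7, D9, D10 → 9.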